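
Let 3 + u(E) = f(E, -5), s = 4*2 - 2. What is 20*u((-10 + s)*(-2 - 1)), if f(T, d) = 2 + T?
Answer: 220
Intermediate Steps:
s = 6 (s = 8 - 2 = 6)
u(E) = -1 + E (u(E) = -3 + (2 + E) = -1 + E)
20*u((-10 + s)*(-2 - 1)) = 20*(-1 + (-10 + 6)*(-2 - 1)) = 20*(-1 - 4*(-3)) = 20*(-1 + 12) = 20*11 = 220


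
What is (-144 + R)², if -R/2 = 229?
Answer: 362404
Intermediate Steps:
R = -458 (R = -2*229 = -458)
(-144 + R)² = (-144 - 458)² = (-602)² = 362404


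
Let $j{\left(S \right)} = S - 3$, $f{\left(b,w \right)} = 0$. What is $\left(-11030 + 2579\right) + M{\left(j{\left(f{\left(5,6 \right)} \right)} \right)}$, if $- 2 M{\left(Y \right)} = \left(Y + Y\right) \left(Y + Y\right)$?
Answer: $-8469$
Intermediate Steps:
$j{\left(S \right)} = -3 + S$ ($j{\left(S \right)} = S - 3 = -3 + S$)
$M{\left(Y \right)} = - 2 Y^{2}$ ($M{\left(Y \right)} = - \frac{\left(Y + Y\right) \left(Y + Y\right)}{2} = - \frac{2 Y 2 Y}{2} = - \frac{4 Y^{2}}{2} = - 2 Y^{2}$)
$\left(-11030 + 2579\right) + M{\left(j{\left(f{\left(5,6 \right)} \right)} \right)} = \left(-11030 + 2579\right) - 2 \left(-3 + 0\right)^{2} = -8451 - 2 \left(-3\right)^{2} = -8451 - 18 = -8469$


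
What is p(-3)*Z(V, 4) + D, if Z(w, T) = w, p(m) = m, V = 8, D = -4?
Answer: -28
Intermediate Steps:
p(-3)*Z(V, 4) + D = -3*8 - 4 = -24 - 4 = -28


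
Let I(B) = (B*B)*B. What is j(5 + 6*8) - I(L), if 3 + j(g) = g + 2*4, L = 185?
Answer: -6331567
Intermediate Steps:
I(B) = B**3 (I(B) = B**2*B = B**3)
j(g) = 5 + g (j(g) = -3 + (g + 2*4) = -3 + (g + 8) = -3 + (8 + g) = 5 + g)
j(5 + 6*8) - I(L) = (5 + (5 + 6*8)) - 1*185**3 = (5 + (5 + 48)) - 1*6331625 = (5 + 53) - 6331625 = 58 - 6331625 = -6331567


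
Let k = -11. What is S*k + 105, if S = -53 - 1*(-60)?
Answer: 28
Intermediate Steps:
S = 7 (S = -53 + 60 = 7)
S*k + 105 = 7*(-11) + 105 = -77 + 105 = 28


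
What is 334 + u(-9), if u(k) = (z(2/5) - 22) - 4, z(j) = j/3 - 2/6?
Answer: 1539/5 ≈ 307.80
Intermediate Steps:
z(j) = -⅓ + j/3 (z(j) = j*(⅓) - 2*⅙ = j/3 - ⅓ = -⅓ + j/3)
u(k) = -131/5 (u(k) = ((-⅓ + (2/5)/3) - 22) - 4 = ((-⅓ + (2*(⅕))/3) - 22) - 4 = ((-⅓ + (⅓)*(⅖)) - 22) - 4 = ((-⅓ + 2/15) - 22) - 4 = (-⅕ - 22) - 4 = -111/5 - 4 = -131/5)
334 + u(-9) = 334 - 131/5 = 1539/5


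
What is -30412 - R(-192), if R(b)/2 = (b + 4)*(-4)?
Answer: -31916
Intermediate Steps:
R(b) = -32 - 8*b (R(b) = 2*((b + 4)*(-4)) = 2*((4 + b)*(-4)) = 2*(-16 - 4*b) = -32 - 8*b)
-30412 - R(-192) = -30412 - (-32 - 8*(-192)) = -30412 - (-32 + 1536) = -30412 - 1*1504 = -30412 - 1504 = -31916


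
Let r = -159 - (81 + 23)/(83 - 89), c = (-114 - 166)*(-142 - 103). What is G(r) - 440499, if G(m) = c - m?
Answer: -1115272/3 ≈ -3.7176e+5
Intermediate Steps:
c = 68600 (c = -280*(-245) = 68600)
r = -425/3 (r = -159 - 104/(-6) = -159 - 104*(-1)/6 = -159 - 1*(-52/3) = -159 + 52/3 = -425/3 ≈ -141.67)
G(m) = 68600 - m
G(r) - 440499 = (68600 - 1*(-425/3)) - 440499 = (68600 + 425/3) - 440499 = 206225/3 - 440499 = -1115272/3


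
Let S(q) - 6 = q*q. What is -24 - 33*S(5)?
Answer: -1047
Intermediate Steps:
S(q) = 6 + q**2 (S(q) = 6 + q*q = 6 + q**2)
-24 - 33*S(5) = -24 - 33*(6 + 5**2) = -24 - 33*(6 + 25) = -24 - 33*31 = -24 - 1023 = -1047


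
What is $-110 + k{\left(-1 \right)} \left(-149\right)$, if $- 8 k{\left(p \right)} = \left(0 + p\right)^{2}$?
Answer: $- \frac{731}{8} \approx -91.375$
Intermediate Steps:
$k{\left(p \right)} = - \frac{p^{2}}{8}$ ($k{\left(p \right)} = - \frac{\left(0 + p\right)^{2}}{8} = - \frac{p^{2}}{8}$)
$-110 + k{\left(-1 \right)} \left(-149\right) = -110 + - \frac{\left(-1\right)^{2}}{8} \left(-149\right) = -110 + \left(- \frac{1}{8}\right) 1 \left(-149\right) = -110 - - \frac{149}{8} = -110 + \frac{149}{8} = - \frac{731}{8}$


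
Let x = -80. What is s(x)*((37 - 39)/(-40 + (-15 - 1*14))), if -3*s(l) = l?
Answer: 160/207 ≈ 0.77295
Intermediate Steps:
s(l) = -l/3
s(x)*((37 - 39)/(-40 + (-15 - 1*14))) = (-⅓*(-80))*((37 - 39)/(-40 + (-15 - 1*14))) = 80*(-2/(-40 + (-15 - 14)))/3 = 80*(-2/(-40 - 29))/3 = 80*(-2/(-69))/3 = 80*(-2*(-1/69))/3 = (80/3)*(2/69) = 160/207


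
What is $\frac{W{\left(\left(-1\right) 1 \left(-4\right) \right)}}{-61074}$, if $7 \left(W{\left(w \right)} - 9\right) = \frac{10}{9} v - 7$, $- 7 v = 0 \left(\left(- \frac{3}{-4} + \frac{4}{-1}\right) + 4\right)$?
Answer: $- \frac{4}{30537} \approx -0.00013099$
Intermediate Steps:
$v = 0$ ($v = - \frac{0 \left(\left(- \frac{3}{-4} + \frac{4}{-1}\right) + 4\right)}{7} = - \frac{0 \left(\left(\left(-3\right) \left(- \frac{1}{4}\right) + 4 \left(-1\right)\right) + 4\right)}{7} = - \frac{0 \left(\left(\frac{3}{4} - 4\right) + 4\right)}{7} = - \frac{0 \left(- \frac{13}{4} + 4\right)}{7} = - \frac{0 \cdot \frac{3}{4}}{7} = \left(- \frac{1}{7}\right) 0 = 0$)
$W{\left(w \right)} = 8$ ($W{\left(w \right)} = 9 + \frac{\frac{10}{9} \cdot 0 - 7}{7} = 9 + \frac{0 - 7}{7} = 9 + \frac{1}{7} \left(-7\right) = 9 - 1 = 8$)
$\frac{W{\left(\left(-1\right) 1 \left(-4\right) \right)}}{-61074} = \frac{8}{-61074} = 8 \left(- \frac{1}{61074}\right) = - \frac{4}{30537}$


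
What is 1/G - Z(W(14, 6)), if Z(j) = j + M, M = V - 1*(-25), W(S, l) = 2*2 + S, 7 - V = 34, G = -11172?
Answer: -178753/11172 ≈ -16.000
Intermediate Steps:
V = -27 (V = 7 - 1*34 = 7 - 34 = -27)
W(S, l) = 4 + S
M = -2 (M = -27 - 1*(-25) = -27 + 25 = -2)
Z(j) = -2 + j (Z(j) = j - 2 = -2 + j)
1/G - Z(W(14, 6)) = 1/(-11172) - (-2 + (4 + 14)) = -1/11172 - (-2 + 18) = -1/11172 - 1*16 = -1/11172 - 16 = -178753/11172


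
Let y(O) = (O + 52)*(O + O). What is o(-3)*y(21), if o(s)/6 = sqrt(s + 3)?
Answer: 0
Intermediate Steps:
y(O) = 2*O*(52 + O) (y(O) = (52 + O)*(2*O) = 2*O*(52 + O))
o(s) = 6*sqrt(3 + s) (o(s) = 6*sqrt(s + 3) = 6*sqrt(3 + s))
o(-3)*y(21) = (6*sqrt(3 - 3))*(2*21*(52 + 21)) = (6*sqrt(0))*(2*21*73) = (6*0)*3066 = 0*3066 = 0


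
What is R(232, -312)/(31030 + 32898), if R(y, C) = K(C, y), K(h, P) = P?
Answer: 29/7991 ≈ 0.0036291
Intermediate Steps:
R(y, C) = y
R(232, -312)/(31030 + 32898) = 232/(31030 + 32898) = 232/63928 = 232*(1/63928) = 29/7991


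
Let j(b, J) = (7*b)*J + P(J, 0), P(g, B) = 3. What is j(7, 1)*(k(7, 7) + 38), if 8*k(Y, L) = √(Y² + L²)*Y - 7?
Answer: 3861/2 + 637*√2/2 ≈ 2380.9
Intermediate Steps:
j(b, J) = 3 + 7*J*b (j(b, J) = (7*b)*J + 3 = 7*J*b + 3 = 3 + 7*J*b)
k(Y, L) = -7/8 + Y*√(L² + Y²)/8 (k(Y, L) = (√(Y² + L²)*Y - 7)/8 = (√(L² + Y²)*Y - 7)/8 = (Y*√(L² + Y²) - 7)/8 = (-7 + Y*√(L² + Y²))/8 = -7/8 + Y*√(L² + Y²)/8)
j(7, 1)*(k(7, 7) + 38) = (3 + 7*1*7)*((-7/8 + (⅛)*7*√(7² + 7²)) + 38) = (3 + 49)*((-7/8 + (⅛)*7*√(49 + 49)) + 38) = 52*((-7/8 + (⅛)*7*√98) + 38) = 52*((-7/8 + (⅛)*7*(7*√2)) + 38) = 52*((-7/8 + 49*√2/8) + 38) = 52*(297/8 + 49*√2/8) = 3861/2 + 637*√2/2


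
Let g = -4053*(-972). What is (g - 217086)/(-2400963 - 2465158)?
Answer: -3722430/4866121 ≈ -0.76497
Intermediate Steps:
g = 3939516
(g - 217086)/(-2400963 - 2465158) = (3939516 - 217086)/(-2400963 - 2465158) = 3722430/(-4866121) = 3722430*(-1/4866121) = -3722430/4866121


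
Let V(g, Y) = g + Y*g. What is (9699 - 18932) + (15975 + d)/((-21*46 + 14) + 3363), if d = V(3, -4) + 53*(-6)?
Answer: -22245115/2411 ≈ -9226.5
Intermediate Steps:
d = -327 (d = 3*(1 - 4) + 53*(-6) = 3*(-3) - 318 = -9 - 318 = -327)
(9699 - 18932) + (15975 + d)/((-21*46 + 14) + 3363) = (9699 - 18932) + (15975 - 327)/((-21*46 + 14) + 3363) = -9233 + 15648/((-966 + 14) + 3363) = -9233 + 15648/(-952 + 3363) = -9233 + 15648/2411 = -22245115/2411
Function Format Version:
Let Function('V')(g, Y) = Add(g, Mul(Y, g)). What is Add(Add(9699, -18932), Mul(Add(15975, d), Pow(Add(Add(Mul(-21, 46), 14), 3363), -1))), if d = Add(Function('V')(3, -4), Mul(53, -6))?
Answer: Rational(-22245115, 2411) ≈ -9226.5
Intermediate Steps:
d = -327 (d = Add(Mul(3, Add(1, -4)), Mul(53, -6)) = Add(Mul(3, -3), -318) = Add(-9, -318) = -327)
Add(Add(9699, -18932), Mul(Add(15975, d), Pow(Add(Add(Mul(-21, 46), 14), 3363), -1))) = Add(Add(9699, -18932), Mul(Add(15975, -327), Pow(Add(Add(Mul(-21, 46), 14), 3363), -1))) = Add(-9233, Mul(15648, Pow(Add(Add(-966, 14), 3363), -1))) = Add(-9233, Mul(15648, Pow(Add(-952, 3363), -1))) = Add(-9233, Mul(15648, Pow(2411, -1))) = Add(-9233, Mul(15648, Rational(1, 2411))) = Add(-9233, Rational(15648, 2411)) = Rational(-22245115, 2411)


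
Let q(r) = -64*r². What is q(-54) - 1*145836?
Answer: -332460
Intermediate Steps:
q(-54) - 1*145836 = -64*(-54)² - 1*145836 = -64*2916 - 145836 = -186624 - 145836 = -332460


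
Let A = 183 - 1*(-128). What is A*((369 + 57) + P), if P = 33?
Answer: 142749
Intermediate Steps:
A = 311 (A = 183 + 128 = 311)
A*((369 + 57) + P) = 311*((369 + 57) + 33) = 311*(426 + 33) = 311*459 = 142749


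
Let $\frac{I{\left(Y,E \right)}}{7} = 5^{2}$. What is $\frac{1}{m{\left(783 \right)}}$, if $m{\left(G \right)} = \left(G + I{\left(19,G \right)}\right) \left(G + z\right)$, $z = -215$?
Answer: $\frac{1}{544144} \approx 1.8377 \cdot 10^{-6}$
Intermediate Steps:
$I{\left(Y,E \right)} = 175$ ($I{\left(Y,E \right)} = 7 \cdot 5^{2} = 7 \cdot 25 = 175$)
$m{\left(G \right)} = \left(-215 + G\right) \left(175 + G\right)$ ($m{\left(G \right)} = \left(G + 175\right) \left(G - 215\right) = \left(175 + G\right) \left(-215 + G\right) = \left(-215 + G\right) \left(175 + G\right)$)
$\frac{1}{m{\left(783 \right)}} = \frac{1}{-37625 + 783^{2} - 31320} = \frac{1}{-37625 + 613089 - 31320} = \frac{1}{544144}$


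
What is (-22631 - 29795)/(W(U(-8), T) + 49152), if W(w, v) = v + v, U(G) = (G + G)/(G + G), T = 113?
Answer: -26213/24689 ≈ -1.0617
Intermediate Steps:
U(G) = 1 (U(G) = (2*G)/((2*G)) = (2*G)*(1/(2*G)) = 1)
W(w, v) = 2*v
(-22631 - 29795)/(W(U(-8), T) + 49152) = (-22631 - 29795)/(2*113 + 49152) = -52426/(226 + 49152) = -52426/49378 = -52426*1/49378 = -26213/24689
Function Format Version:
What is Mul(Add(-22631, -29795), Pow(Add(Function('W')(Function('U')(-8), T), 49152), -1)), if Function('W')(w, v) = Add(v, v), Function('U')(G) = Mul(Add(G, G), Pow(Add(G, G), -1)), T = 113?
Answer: Rational(-26213, 24689) ≈ -1.0617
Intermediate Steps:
Function('U')(G) = 1 (Function('U')(G) = Mul(Mul(2, G), Pow(Mul(2, G), -1)) = Mul(Mul(2, G), Mul(Rational(1, 2), Pow(G, -1))) = 1)
Function('W')(w, v) = Mul(2, v)
Mul(Add(-22631, -29795), Pow(Add(Function('W')(Function('U')(-8), T), 49152), -1)) = Mul(Add(-22631, -29795), Pow(Add(Mul(2, 113), 49152), -1)) = Mul(-52426, Pow(Add(226, 49152), -1)) = Mul(-52426, Pow(49378, -1)) = Mul(-52426, Rational(1, 49378)) = Rational(-26213, 24689)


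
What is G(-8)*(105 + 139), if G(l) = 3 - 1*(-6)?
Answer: 2196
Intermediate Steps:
G(l) = 9 (G(l) = 3 + 6 = 9)
G(-8)*(105 + 139) = 9*(105 + 139) = 9*244 = 2196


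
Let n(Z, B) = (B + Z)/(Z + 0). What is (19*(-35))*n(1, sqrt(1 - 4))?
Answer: -665 - 665*I*sqrt(3) ≈ -665.0 - 1151.8*I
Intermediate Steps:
n(Z, B) = (B + Z)/Z
(19*(-35))*n(1, sqrt(1 - 4)) = (19*(-35))*((sqrt(1 - 4) + 1)/1) = -665*(sqrt(-3) + 1) = -665*(I*sqrt(3) + 1) = -665*(1 + I*sqrt(3)) = -665 - 665*I*sqrt(3)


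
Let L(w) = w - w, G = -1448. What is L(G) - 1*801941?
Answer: -801941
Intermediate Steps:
L(w) = 0
L(G) - 1*801941 = 0 - 1*801941 = 0 - 801941 = -801941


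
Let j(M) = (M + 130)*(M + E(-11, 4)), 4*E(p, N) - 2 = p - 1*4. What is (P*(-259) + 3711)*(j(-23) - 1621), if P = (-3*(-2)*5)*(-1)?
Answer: -203431839/4 ≈ -5.0858e+7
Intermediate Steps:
E(p, N) = -½ + p/4 (E(p, N) = ½ + (p - 1*4)/4 = ½ + (p - 4)/4 = ½ + (-4 + p)/4 = ½ + (-1 + p/4) = -½ + p/4)
j(M) = (130 + M)*(-13/4 + M) (j(M) = (M + 130)*(M + (-½ + (¼)*(-11))) = (130 + M)*(M + (-½ - 11/4)) = (130 + M)*(M - 13/4) = (130 + M)*(-13/4 + M))
P = -30 (P = (6*5)*(-1) = 30*(-1) = -30)
(P*(-259) + 3711)*(j(-23) - 1621) = (-30*(-259) + 3711)*((-845/2 + (-23)² + (507/4)*(-23)) - 1621) = (7770 + 3711)*((-845/2 + 529 - 11661/4) - 1621) = 11481*(-11235/4 - 1621) = 11481*(-17719/4) = -203431839/4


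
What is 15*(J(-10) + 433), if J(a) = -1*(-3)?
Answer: 6540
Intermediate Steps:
J(a) = 3
15*(J(-10) + 433) = 15*(3 + 433) = 15*436 = 6540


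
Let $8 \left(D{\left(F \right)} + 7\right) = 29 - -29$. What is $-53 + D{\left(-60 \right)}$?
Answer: $- \frac{211}{4} \approx -52.75$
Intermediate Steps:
$D{\left(F \right)} = \frac{1}{4}$ ($D{\left(F \right)} = -7 + \frac{29 - -29}{8} = -7 + \frac{29 + 29}{8} = -7 + \frac{1}{8} \cdot 58 = -7 + \frac{29}{4} = \frac{1}{4}$)
$-53 + D{\left(-60 \right)} = -53 + \frac{1}{4} = - \frac{211}{4}$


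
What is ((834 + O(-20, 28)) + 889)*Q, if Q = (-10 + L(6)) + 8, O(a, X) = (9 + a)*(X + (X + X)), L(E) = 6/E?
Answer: -799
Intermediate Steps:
O(a, X) = 3*X*(9 + a) (O(a, X) = (9 + a)*(X + 2*X) = (9 + a)*(3*X) = 3*X*(9 + a))
Q = -1 (Q = (-10 + 6/6) + 8 = (-10 + 6*(⅙)) + 8 = (-10 + 1) + 8 = -9 + 8 = -1)
((834 + O(-20, 28)) + 889)*Q = ((834 + 3*28*(9 - 20)) + 889)*(-1) = ((834 + 3*28*(-11)) + 889)*(-1) = ((834 - 924) + 889)*(-1) = (-90 + 889)*(-1) = 799*(-1) = -799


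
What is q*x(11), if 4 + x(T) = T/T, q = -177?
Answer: 531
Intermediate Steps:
x(T) = -3 (x(T) = -4 + T/T = -4 + 1 = -3)
q*x(11) = -177*(-3) = 531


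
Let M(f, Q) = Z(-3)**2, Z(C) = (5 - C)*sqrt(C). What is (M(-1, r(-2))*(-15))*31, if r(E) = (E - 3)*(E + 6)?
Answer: 89280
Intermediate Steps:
r(E) = (-3 + E)*(6 + E)
Z(C) = sqrt(C)*(5 - C)
M(f, Q) = -192 (M(f, Q) = (sqrt(-3)*(5 - 1*(-3)))**2 = ((I*sqrt(3))*(5 + 3))**2 = ((I*sqrt(3))*8)**2 = (8*I*sqrt(3))**2 = -192)
(M(-1, r(-2))*(-15))*31 = -192*(-15)*31 = 2880*31 = 89280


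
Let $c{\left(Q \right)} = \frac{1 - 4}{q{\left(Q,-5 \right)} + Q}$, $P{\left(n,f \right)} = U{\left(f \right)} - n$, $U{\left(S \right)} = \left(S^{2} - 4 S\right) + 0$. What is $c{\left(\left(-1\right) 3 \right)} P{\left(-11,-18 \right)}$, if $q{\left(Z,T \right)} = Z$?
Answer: $\frac{407}{2} \approx 203.5$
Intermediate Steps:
$U{\left(S \right)} = S^{2} - 4 S$
$P{\left(n,f \right)} = - n + f \left(-4 + f\right)$ ($P{\left(n,f \right)} = f \left(-4 + f\right) - n = - n + f \left(-4 + f\right)$)
$c{\left(Q \right)} = - \frac{3}{2 Q}$ ($c{\left(Q \right)} = \frac{1 - 4}{Q + Q} = - \frac{3}{2 Q}$)
$c{\left(\left(-1\right) 3 \right)} P{\left(-11,-18 \right)} = - \frac{3}{2 \left(\left(-1\right) 3\right)} \left(\left(-1\right) \left(-11\right) - 18 \left(-4 - 18\right)\right) = - \frac{3}{2 \left(-3\right)} \left(11 - -396\right) = \left(- \frac{3}{2}\right) \left(- \frac{1}{3}\right) \left(11 + 396\right) = \frac{1}{2} \cdot 407 = \frac{407}{2}$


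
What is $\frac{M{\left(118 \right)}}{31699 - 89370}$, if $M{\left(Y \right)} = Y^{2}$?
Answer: $- \frac{13924}{57671} \approx -0.24144$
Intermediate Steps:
$\frac{M{\left(118 \right)}}{31699 - 89370} = \frac{118^{2}}{31699 - 89370} = \frac{13924}{31699 - 89370} = \frac{13924}{-57671} = 13924 \left(- \frac{1}{57671}\right) = - \frac{13924}{57671}$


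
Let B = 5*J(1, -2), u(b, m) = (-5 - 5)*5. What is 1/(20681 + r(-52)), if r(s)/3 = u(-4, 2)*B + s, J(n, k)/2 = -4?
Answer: 1/26525 ≈ 3.7700e-5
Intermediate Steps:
J(n, k) = -8 (J(n, k) = 2*(-4) = -8)
u(b, m) = -50 (u(b, m) = -10*5 = -50)
B = -40 (B = 5*(-8) = -40)
r(s) = 6000 + 3*s (r(s) = 3*(-50*(-40) + s) = 3*(2000 + s) = 6000 + 3*s)
1/(20681 + r(-52)) = 1/(20681 + (6000 + 3*(-52))) = 1/(20681 + (6000 - 156)) = 1/(20681 + 5844) = 1/26525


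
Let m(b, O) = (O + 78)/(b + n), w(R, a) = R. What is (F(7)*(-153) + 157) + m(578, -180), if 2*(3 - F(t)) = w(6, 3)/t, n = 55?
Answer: -349443/1477 ≈ -236.59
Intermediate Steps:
F(t) = 3 - 3/t
m(b, O) = (78 + O)/(55 + b) (m(b, O) = (O + 78)/(b + 55) = (78 + O)/(55 + b))
(F(7)*(-153) + 157) + m(578, -180) = ((3 - 3/7)*(-153) + 157) + (78 - 180)/(55 + 578) = ((3 - 3*1/7)*(-153) + 157) - 102/633 = ((3 - 3/7)*(-153) + 157) + (1/633)*(-102) = ((18/7)*(-153) + 157) - 34/211 = (-2754/7 + 157) - 34/211 = -1655/7 - 34/211 = -349443/1477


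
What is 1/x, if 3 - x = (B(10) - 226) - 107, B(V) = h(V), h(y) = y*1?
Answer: 1/326 ≈ 0.0030675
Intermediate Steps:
h(y) = y
B(V) = V
x = 326 (x = 3 - ((10 - 226) - 107) = 3 - (-216 - 107) = 3 - 1*(-323) = 3 + 323 = 326)
1/x = 1/326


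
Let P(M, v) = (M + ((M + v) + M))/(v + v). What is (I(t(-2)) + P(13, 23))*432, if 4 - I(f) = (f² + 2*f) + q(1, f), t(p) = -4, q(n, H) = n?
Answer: -36288/23 ≈ -1577.7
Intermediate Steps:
P(M, v) = (v + 3*M)/(2*v) (P(M, v) = (M + (v + 2*M))/((2*v)) = (v + 3*M)*(1/(2*v)) = (v + 3*M)/(2*v))
I(f) = 3 - f² - 2*f (I(f) = 4 - ((f² + 2*f) + 1) = 4 - (1 + f² + 2*f) = 4 + (-1 - f² - 2*f) = 3 - f² - 2*f)
(I(t(-2)) + P(13, 23))*432 = ((3 - 1*(-4)² - 2*(-4)) + (½)*(23 + 3*13)/23)*432 = ((3 - 1*16 + 8) + (½)*(1/23)*(23 + 39))*432 = ((3 - 16 + 8) + (½)*(1/23)*62)*432 = (-5 + 31/23)*432 = -84/23*432 = -36288/23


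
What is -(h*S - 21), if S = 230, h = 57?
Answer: -13089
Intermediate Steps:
-(h*S - 21) = -(57*230 - 21) = -(13110 - 21) = -1*13089 = -13089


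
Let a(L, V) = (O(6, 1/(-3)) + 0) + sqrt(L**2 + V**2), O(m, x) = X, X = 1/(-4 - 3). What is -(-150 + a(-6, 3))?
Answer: 1051/7 - 3*sqrt(5) ≈ 143.43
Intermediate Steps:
X = -1/7 (X = 1/(-7) = -1/7 ≈ -0.14286)
O(m, x) = -1/7
a(L, V) = -1/7 + sqrt(L**2 + V**2) (a(L, V) = (-1/7 + 0) + sqrt(L**2 + V**2) = -1/7 + sqrt(L**2 + V**2))
-(-150 + a(-6, 3)) = -(-150 + (-1/7 + sqrt((-6)**2 + 3**2))) = -(-150 + (-1/7 + sqrt(36 + 9))) = -(-150 + (-1/7 + sqrt(45))) = -(-150 + (-1/7 + 3*sqrt(5))) = -(-1051/7 + 3*sqrt(5)) = 1051/7 - 3*sqrt(5)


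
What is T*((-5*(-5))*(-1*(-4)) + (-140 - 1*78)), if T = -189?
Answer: 22302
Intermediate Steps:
T*((-5*(-5))*(-1*(-4)) + (-140 - 1*78)) = -189*((-5*(-5))*(-1*(-4)) + (-140 - 1*78)) = -189*(25*4 + (-140 - 78)) = -189*(100 - 218) = -189*(-118) = 22302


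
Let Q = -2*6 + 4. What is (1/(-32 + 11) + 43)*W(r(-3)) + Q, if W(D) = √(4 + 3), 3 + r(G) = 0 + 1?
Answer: -8 + 902*√7/21 ≈ 105.64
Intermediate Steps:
r(G) = -2 (r(G) = -3 + (0 + 1) = -3 + 1 = -2)
W(D) = √7
Q = -8 (Q = -12 + 4 = -8)
(1/(-32 + 11) + 43)*W(r(-3)) + Q = (1/(-32 + 11) + 43)*√7 - 8 = (1/(-21) + 43)*√7 - 8 = (-1/21 + 43)*√7 - 8 = 902*√7/21 - 8 = -8 + 902*√7/21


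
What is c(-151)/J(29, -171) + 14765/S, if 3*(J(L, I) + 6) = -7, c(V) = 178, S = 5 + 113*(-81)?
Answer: -5254157/228700 ≈ -22.974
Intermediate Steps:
S = -9148 (S = 5 - 9153 = -9148)
J(L, I) = -25/3 (J(L, I) = -6 + (1/3)*(-7) = -6 - 7/3 = -25/3)
c(-151)/J(29, -171) + 14765/S = 178/(-25/3) + 14765/(-9148) = 178*(-3/25) + 14765*(-1/9148) = -534/25 - 14765/9148 = -5254157/228700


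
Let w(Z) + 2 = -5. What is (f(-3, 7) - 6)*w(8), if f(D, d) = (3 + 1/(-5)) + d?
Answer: -133/5 ≈ -26.600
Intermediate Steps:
f(D, d) = 14/5 + d (f(D, d) = (3 - ⅕) + d = 14/5 + d)
w(Z) = -7 (w(Z) = -2 - 5 = -7)
(f(-3, 7) - 6)*w(8) = ((14/5 + 7) - 6)*(-7) = (49/5 - 6)*(-7) = (19/5)*(-7) = -133/5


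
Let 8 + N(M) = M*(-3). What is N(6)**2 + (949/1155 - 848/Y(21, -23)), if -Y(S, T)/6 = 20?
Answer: 263297/385 ≈ 683.89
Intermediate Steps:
Y(S, T) = -120 (Y(S, T) = -6*20 = -120)
N(M) = -8 - 3*M (N(M) = -8 + M*(-3) = -8 - 3*M)
N(6)**2 + (949/1155 - 848/Y(21, -23)) = (-8 - 3*6)**2 + (949/1155 - 848/(-120)) = (-8 - 18)**2 + (949*(1/1155) - 848*(-1/120)) = (-26)**2 + (949/1155 + 106/15) = 676 + 3037/385 = 263297/385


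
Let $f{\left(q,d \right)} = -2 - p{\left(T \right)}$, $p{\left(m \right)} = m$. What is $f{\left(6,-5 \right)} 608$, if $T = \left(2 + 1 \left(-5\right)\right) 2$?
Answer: $2432$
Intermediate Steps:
$T = -6$ ($T = \left(2 - 5\right) 2 = \left(-3\right) 2 = -6$)
$f{\left(q,d \right)} = 4$ ($f{\left(q,d \right)} = -2 - -6 = -2 + 6 = 4$)
$f{\left(6,-5 \right)} 608 = 4 \cdot 608 = 2432$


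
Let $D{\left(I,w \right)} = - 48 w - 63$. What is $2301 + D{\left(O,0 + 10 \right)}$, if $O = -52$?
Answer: $1758$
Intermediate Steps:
$D{\left(I,w \right)} = -63 - 48 w$
$2301 + D{\left(O,0 + 10 \right)} = 2301 - \left(63 + 48 \left(0 + 10\right)\right) = 2301 - 543 = 1758$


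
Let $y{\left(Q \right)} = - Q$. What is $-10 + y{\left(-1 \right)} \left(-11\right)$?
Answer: $-21$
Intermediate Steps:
$-10 + y{\left(-1 \right)} \left(-11\right) = -10 + \left(-1\right) \left(-1\right) \left(-11\right) = -10 + 1 \left(-11\right) = -10 - 11 = -21$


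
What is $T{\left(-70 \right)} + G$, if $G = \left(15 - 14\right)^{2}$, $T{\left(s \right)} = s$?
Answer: $-69$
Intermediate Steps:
$G = 1$ ($G = 1^{2} = 1$)
$T{\left(-70 \right)} + G = -70 + 1 = -69$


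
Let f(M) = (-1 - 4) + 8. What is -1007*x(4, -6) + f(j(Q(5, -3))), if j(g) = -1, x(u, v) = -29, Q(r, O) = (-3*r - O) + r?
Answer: 29206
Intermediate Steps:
Q(r, O) = -O - 2*r (Q(r, O) = (-O - 3*r) + r = -O - 2*r)
f(M) = 3 (f(M) = -5 + 8 = 3)
-1007*x(4, -6) + f(j(Q(5, -3))) = -1007*(-29) + 3 = 29203 + 3 = 29206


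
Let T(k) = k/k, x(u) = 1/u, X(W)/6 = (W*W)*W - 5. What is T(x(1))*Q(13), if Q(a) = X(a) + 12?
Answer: 13164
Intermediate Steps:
X(W) = -30 + 6*W**3 (X(W) = 6*((W*W)*W - 5) = 6*(W**2*W - 5) = 6*(W**3 - 5) = 6*(-5 + W**3) = -30 + 6*W**3)
Q(a) = -18 + 6*a**3 (Q(a) = (-30 + 6*a**3) + 12 = -18 + 6*a**3)
T(k) = 1
T(x(1))*Q(13) = 1*(-18 + 6*13**3) = 1*(-18 + 6*2197) = 1*(-18 + 13182) = 1*13164 = 13164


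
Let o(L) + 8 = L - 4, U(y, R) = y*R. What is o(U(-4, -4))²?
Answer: 16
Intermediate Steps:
U(y, R) = R*y
o(L) = -12 + L (o(L) = -8 + (L - 4) = -8 + (-4 + L) = -12 + L)
o(U(-4, -4))² = (-12 - 4*(-4))² = (-12 + 16)² = 4² = 16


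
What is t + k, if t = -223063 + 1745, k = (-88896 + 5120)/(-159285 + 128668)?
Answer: -398588790/1801 ≈ -2.2132e+5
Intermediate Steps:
k = 4928/1801 (k = -83776/(-30617) = -83776*(-1/30617) = 4928/1801 ≈ 2.7363)
t = -221318
t + k = -221318 + 4928/1801 = -398588790/1801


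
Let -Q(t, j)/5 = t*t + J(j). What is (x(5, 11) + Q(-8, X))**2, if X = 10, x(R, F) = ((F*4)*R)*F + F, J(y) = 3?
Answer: 4393216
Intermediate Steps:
x(R, F) = F + 4*R*F**2 (x(R, F) = ((4*F)*R)*F + F = (4*F*R)*F + F = 4*R*F**2 + F = F + 4*R*F**2)
Q(t, j) = -15 - 5*t**2 (Q(t, j) = -5*(t*t + 3) = -5*(t**2 + 3) = -5*(3 + t**2) = -15 - 5*t**2)
(x(5, 11) + Q(-8, X))**2 = (11*(1 + 4*11*5) + (-15 - 5*(-8)**2))**2 = (11*(1 + 220) + (-15 - 5*64))**2 = (11*221 + (-15 - 320))**2 = (2431 - 335)**2 = 2096**2 = 4393216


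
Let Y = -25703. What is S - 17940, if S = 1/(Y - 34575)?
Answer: -1081387321/60278 ≈ -17940.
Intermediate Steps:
S = -1/60278 (S = 1/(-25703 - 34575) = 1/(-60278) = -1/60278 ≈ -1.6590e-5)
S - 17940 = -1/60278 - 17940 = -1081387321/60278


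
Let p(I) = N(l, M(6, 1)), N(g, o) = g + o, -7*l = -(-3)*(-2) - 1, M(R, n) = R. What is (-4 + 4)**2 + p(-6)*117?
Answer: 819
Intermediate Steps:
l = 1 (l = -(-(-3)*(-2) - 1)/7 = -(-1*6 - 1)/7 = -(-6 - 1)/7 = -1/7*(-7) = 1)
p(I) = 7 (p(I) = 1 + 6 = 7)
(-4 + 4)**2 + p(-6)*117 = (-4 + 4)**2 + 7*117 = 0**2 + 819 = 0 + 819 = 819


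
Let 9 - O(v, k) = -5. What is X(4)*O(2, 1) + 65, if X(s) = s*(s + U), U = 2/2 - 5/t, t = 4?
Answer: 275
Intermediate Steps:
O(v, k) = 14 (O(v, k) = 9 - 1*(-5) = 9 + 5 = 14)
U = -¼ (U = 2/2 - 5/4 = 2*(½) - 5*¼ = 1 - 5/4 = -¼ ≈ -0.25000)
X(s) = s*(-¼ + s) (X(s) = s*(s - ¼) = s*(-¼ + s))
X(4)*O(2, 1) + 65 = (4*(-¼ + 4))*14 + 65 = (4*(15/4))*14 + 65 = 15*14 + 65 = 210 + 65 = 275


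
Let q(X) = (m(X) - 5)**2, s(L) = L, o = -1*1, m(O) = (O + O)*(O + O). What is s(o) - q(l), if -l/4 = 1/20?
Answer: -15266/625 ≈ -24.426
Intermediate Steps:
m(O) = 4*O**2 (m(O) = (2*O)*(2*O) = 4*O**2)
o = -1
l = -1/5 (l = -4/20 = -4*1/20 = -1/5 ≈ -0.20000)
q(X) = (-5 + 4*X**2)**2 (q(X) = (4*X**2 - 5)**2 = (-5 + 4*X**2)**2)
s(o) - q(l) = -1 - (-5 + 4*(-1/5)**2)**2 = -1 - (-5 + 4*(1/25))**2 = -1 - (-5 + 4/25)**2 = -1 - (-121/25)**2 = -1 - 1*14641/625 = -1 - 14641/625 = -15266/625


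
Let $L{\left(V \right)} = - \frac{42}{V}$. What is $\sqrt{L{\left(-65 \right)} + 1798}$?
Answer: $\frac{4 \sqrt{474955}}{65} \approx 42.41$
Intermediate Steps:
$\sqrt{L{\left(-65 \right)} + 1798} = \sqrt{- \frac{42}{-65} + 1798} = \sqrt{\left(-42\right) \left(- \frac{1}{65}\right) + 1798} = \sqrt{\frac{42}{65} + 1798} = \sqrt{\frac{116912}{65}} = \frac{4 \sqrt{474955}}{65}$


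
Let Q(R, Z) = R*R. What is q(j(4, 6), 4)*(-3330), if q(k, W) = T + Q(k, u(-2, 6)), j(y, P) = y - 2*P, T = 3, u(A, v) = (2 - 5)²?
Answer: -223110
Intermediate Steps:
u(A, v) = 9 (u(A, v) = (-3)² = 9)
Q(R, Z) = R²
q(k, W) = 3 + k²
q(j(4, 6), 4)*(-3330) = (3 + (4 - 2*6)²)*(-3330) = (3 + (4 - 12)²)*(-3330) = (3 + (-8)²)*(-3330) = (3 + 64)*(-3330) = 67*(-3330) = -223110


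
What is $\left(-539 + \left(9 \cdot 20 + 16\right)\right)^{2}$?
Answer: $117649$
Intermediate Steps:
$\left(-539 + \left(9 \cdot 20 + 16\right)\right)^{2} = \left(-539 + \left(180 + 16\right)\right)^{2} = \left(-539 + 196\right)^{2} = \left(-343\right)^{2} = 117649$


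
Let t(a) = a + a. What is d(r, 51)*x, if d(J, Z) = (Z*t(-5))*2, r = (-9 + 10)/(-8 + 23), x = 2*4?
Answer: -8160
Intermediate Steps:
t(a) = 2*a
x = 8
r = 1/15 ≈ 0.066667
d(J, Z) = -20*Z (d(J, Z) = (Z*(2*(-5)))*2 = (Z*(-10))*2 = -10*Z*2 = -20*Z)
d(r, 51)*x = -20*51*8 = -1020*8 = -8160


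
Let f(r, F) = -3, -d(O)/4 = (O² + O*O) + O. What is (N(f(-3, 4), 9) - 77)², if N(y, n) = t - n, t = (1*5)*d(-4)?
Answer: 417316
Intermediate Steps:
d(O) = -8*O² - 4*O (d(O) = -4*((O² + O*O) + O) = -4*((O² + O²) + O) = -4*(2*O² + O) = -4*(O + 2*O²) = -8*O² - 4*O)
t = -560 (t = (1*5)*(-4*(-4)*(1 + 2*(-4))) = 5*(-4*(-4)*(1 - 8)) = 5*(-4*(-4)*(-7)) = 5*(-112) = -560)
N(y, n) = -560 - n
(N(f(-3, 4), 9) - 77)² = ((-560 - 1*9) - 77)² = ((-560 - 9) - 77)² = (-569 - 77)² = (-646)² = 417316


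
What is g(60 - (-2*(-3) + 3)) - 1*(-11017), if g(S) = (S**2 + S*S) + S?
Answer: 16270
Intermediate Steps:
g(S) = S + 2*S**2 (g(S) = (S**2 + S**2) + S = 2*S**2 + S = S + 2*S**2)
g(60 - (-2*(-3) + 3)) - 1*(-11017) = (60 - (-2*(-3) + 3))*(1 + 2*(60 - (-2*(-3) + 3))) - 1*(-11017) = (60 - (6 + 3))*(1 + 2*(60 - (6 + 3))) + 11017 = (60 - 1*9)*(1 + 2*(60 - 1*9)) + 11017 = (60 - 9)*(1 + 2*(60 - 9)) + 11017 = 51*(1 + 2*51) + 11017 = 51*(1 + 102) + 11017 = 51*103 + 11017 = 5253 + 11017 = 16270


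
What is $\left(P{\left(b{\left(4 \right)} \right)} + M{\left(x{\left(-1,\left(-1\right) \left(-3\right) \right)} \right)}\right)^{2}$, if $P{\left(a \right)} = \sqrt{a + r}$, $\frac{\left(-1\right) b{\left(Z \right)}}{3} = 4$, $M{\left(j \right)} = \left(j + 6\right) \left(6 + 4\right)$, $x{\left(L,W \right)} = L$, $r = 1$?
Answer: $\left(50 + i \sqrt{11}\right)^{2} \approx 2489.0 + 331.66 i$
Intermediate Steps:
$M{\left(j \right)} = 60 + 10 j$ ($M{\left(j \right)} = \left(6 + j\right) 10 = 60 + 10 j$)
$b{\left(Z \right)} = -12$ ($b{\left(Z \right)} = \left(-3\right) 4 = -12$)
$P{\left(a \right)} = \sqrt{1 + a}$ ($P{\left(a \right)} = \sqrt{a + 1} = \sqrt{1 + a}$)
$\left(P{\left(b{\left(4 \right)} \right)} + M{\left(x{\left(-1,\left(-1\right) \left(-3\right) \right)} \right)}\right)^{2} = \left(\sqrt{1 - 12} + \left(60 + 10 \left(-1\right)\right)\right)^{2} = \left(\sqrt{-11} + \left(60 - 10\right)\right)^{2} = \left(i \sqrt{11} + 50\right)^{2} = \left(50 + i \sqrt{11}\right)^{2}$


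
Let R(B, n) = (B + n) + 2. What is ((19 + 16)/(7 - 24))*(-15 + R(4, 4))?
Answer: 175/17 ≈ 10.294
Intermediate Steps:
R(B, n) = 2 + B + n
((19 + 16)/(7 - 24))*(-15 + R(4, 4)) = ((19 + 16)/(7 - 24))*(-15 + (2 + 4 + 4)) = (35/(-17))*(-15 + 10) = (35*(-1/17))*(-5) = -35/17*(-5) = 175/17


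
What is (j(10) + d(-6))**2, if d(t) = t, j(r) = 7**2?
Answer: 1849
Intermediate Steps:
j(r) = 49
(j(10) + d(-6))**2 = (49 - 6)**2 = 43**2 = 1849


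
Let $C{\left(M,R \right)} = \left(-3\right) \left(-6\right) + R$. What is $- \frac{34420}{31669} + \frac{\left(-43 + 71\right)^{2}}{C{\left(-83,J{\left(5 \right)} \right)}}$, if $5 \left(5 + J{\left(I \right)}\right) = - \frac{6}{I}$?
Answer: $\frac{55430220}{918401} \approx 60.355$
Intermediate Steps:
$J{\left(I \right)} = -5 - \frac{6}{5 I}$ ($J{\left(I \right)} = -5 + \frac{\left(-6\right) \frac{1}{I}}{5} = -5 - \frac{6}{5 I}$)
$C{\left(M,R \right)} = 18 + R$
$- \frac{34420}{31669} + \frac{\left(-43 + 71\right)^{2}}{C{\left(-83,J{\left(5 \right)} \right)}} = - \frac{34420}{31669} + \frac{\left(-43 + 71\right)^{2}}{18 - \left(5 + \frac{6}{5 \cdot 5}\right)} = \left(-34420\right) \frac{1}{31669} + \frac{28^{2}}{18 - \frac{131}{25}} = - \frac{34420}{31669} + \frac{784}{18 - \frac{131}{25}} = - \frac{34420}{31669} + \frac{784}{\frac{319}{25}} = - \frac{34420}{31669} + 784 \cdot \frac{25}{319} = - \frac{34420}{31669} + \frac{19600}{319} = \frac{55430220}{918401}$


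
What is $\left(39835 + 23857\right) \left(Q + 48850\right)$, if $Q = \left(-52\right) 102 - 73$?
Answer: $2768882316$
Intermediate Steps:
$Q = -5377$ ($Q = -5304 - 73 = -5377$)
$\left(39835 + 23857\right) \left(Q + 48850\right) = \left(39835 + 23857\right) \left(-5377 + 48850\right) = 63692 \cdot 43473 = 2768882316$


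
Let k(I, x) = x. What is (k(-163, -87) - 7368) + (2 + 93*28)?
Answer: -4849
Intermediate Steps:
(k(-163, -87) - 7368) + (2 + 93*28) = (-87 - 7368) + (2 + 93*28) = -7455 + (2 + 2604) = -7455 + 2606 = -4849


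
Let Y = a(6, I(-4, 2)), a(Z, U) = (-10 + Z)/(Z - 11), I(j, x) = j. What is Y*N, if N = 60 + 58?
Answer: 472/5 ≈ 94.400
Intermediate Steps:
N = 118
a(Z, U) = (-10 + Z)/(-11 + Z)
Y = 4/5 (Y = (-10 + 6)/(-11 + 6) = -4/(-5) = -1/5*(-4) = 4/5 ≈ 0.80000)
Y*N = (4/5)*118 = 472/5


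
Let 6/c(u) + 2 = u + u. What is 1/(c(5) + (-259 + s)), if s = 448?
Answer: 4/759 ≈ 0.0052701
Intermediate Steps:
c(u) = 6/(-2 + 2*u) (c(u) = 6/(-2 + (u + u)) = 6/(-2 + 2*u))
1/(c(5) + (-259 + s)) = 1/(3/(-1 + 5) + (-259 + 448)) = 1/(3/4 + 189) = 1/(3*(¼) + 189) = 1/(¾ + 189) = 1/(759/4) = 4/759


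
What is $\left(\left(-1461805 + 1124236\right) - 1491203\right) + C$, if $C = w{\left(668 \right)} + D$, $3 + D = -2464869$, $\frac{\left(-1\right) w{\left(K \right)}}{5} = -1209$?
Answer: $-4287599$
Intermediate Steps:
$w{\left(K \right)} = 6045$ ($w{\left(K \right)} = \left(-5\right) \left(-1209\right) = 6045$)
$D = -2464872$ ($D = -3 - 2464869 = -2464872$)
$C = -2458827$ ($C = 6045 - 2464872 = -2458827$)
$\left(\left(-1461805 + 1124236\right) - 1491203\right) + C = \left(\left(-1461805 + 1124236\right) - 1491203\right) - 2458827 = \left(-337569 - 1491203\right) - 2458827 = -1828772 - 2458827 = -4287599$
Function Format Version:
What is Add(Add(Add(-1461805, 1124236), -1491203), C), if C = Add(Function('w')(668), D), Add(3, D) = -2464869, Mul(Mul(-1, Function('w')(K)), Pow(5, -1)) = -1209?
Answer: -4287599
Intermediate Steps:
Function('w')(K) = 6045 (Function('w')(K) = Mul(-5, -1209) = 6045)
D = -2464872 (D = Add(-3, -2464869) = -2464872)
C = -2458827 (C = Add(6045, -2464872) = -2458827)
Add(Add(Add(-1461805, 1124236), -1491203), C) = Add(Add(Add(-1461805, 1124236), -1491203), -2458827) = Add(Add(-337569, -1491203), -2458827) = Add(-1828772, -2458827) = -4287599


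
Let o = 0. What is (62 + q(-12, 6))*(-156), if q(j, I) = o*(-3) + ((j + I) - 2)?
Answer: -8424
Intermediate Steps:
q(j, I) = -2 + I + j (q(j, I) = 0*(-3) + ((j + I) - 2) = 0 + ((I + j) - 2) = 0 + (-2 + I + j) = -2 + I + j)
(62 + q(-12, 6))*(-156) = (62 + (-2 + 6 - 12))*(-156) = (62 - 8)*(-156) = 54*(-156) = -8424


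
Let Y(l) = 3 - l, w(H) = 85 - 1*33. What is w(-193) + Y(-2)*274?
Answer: 1422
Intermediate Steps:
w(H) = 52 (w(H) = 85 - 33 = 52)
w(-193) + Y(-2)*274 = 52 + (3 - 1*(-2))*274 = 52 + (3 + 2)*274 = 52 + 5*274 = 52 + 1370 = 1422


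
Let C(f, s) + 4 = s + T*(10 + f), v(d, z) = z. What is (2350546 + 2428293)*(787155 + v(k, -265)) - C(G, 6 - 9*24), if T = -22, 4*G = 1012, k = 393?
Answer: 3760420626710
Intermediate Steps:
G = 253 (G = (¼)*1012 = 253)
C(f, s) = -224 + s - 22*f (C(f, s) = -4 + (s - 22*(10 + f)) = -4 + (s + (-220 - 22*f)) = -4 + (-220 + s - 22*f) = -224 + s - 22*f)
(2350546 + 2428293)*(787155 + v(k, -265)) - C(G, 6 - 9*24) = (2350546 + 2428293)*(787155 - 265) - (-224 + (6 - 9*24) - 22*253) = 4778839*786890 - (-224 + (6 - 216) - 5566) = 3760420620710 - (-224 - 210 - 5566) = 3760420620710 - 1*(-6000) = 3760420620710 + 6000 = 3760420626710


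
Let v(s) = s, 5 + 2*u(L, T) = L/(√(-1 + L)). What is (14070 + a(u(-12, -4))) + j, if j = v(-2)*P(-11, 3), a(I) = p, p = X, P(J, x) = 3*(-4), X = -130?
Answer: 13964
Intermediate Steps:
P(J, x) = -12
u(L, T) = -5/2 + L/(2*√(-1 + L)) (u(L, T) = -5/2 + (L/(√(-1 + L)))/2 = -5/2 + (L/√(-1 + L))/2 = -5/2 + L/(2*√(-1 + L)))
p = -130
a(I) = -130
j = 24 (j = -2*(-12) = 24)
(14070 + a(u(-12, -4))) + j = (14070 - 130) + 24 = 13940 + 24 = 13964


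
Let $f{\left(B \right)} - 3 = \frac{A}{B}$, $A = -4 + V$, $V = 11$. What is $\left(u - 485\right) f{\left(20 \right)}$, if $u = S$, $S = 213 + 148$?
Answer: $- \frac{2077}{5} \approx -415.4$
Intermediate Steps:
$S = 361$
$u = 361$
$A = 7$ ($A = -4 + 11 = 7$)
$f{\left(B \right)} = 3 + \frac{7}{B}$
$\left(u - 485\right) f{\left(20 \right)} = \left(361 - 485\right) \left(3 + \frac{7}{20}\right) = - 124 \left(3 + 7 \cdot \frac{1}{20}\right) = - 124 \left(3 + \frac{7}{20}\right) = \left(-124\right) \frac{67}{20} = - \frac{2077}{5}$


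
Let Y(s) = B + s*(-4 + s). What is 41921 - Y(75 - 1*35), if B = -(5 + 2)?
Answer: 40488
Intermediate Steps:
B = -7 (B = -1*7 = -7)
Y(s) = -7 + s*(-4 + s)
41921 - Y(75 - 1*35) = 41921 - (-7 + (75 - 1*35)² - 4*(75 - 1*35)) = 41921 - (-7 + (75 - 35)² - 4*(75 - 35)) = 41921 - (-7 + 40² - 4*40) = 41921 - (-7 + 1600 - 160) = 41921 - 1*1433 = 41921 - 1433 = 40488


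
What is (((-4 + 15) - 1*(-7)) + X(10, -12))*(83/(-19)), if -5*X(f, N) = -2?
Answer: -7636/95 ≈ -80.379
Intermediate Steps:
X(f, N) = ⅖ (X(f, N) = -⅕*(-2) = ⅖)
(((-4 + 15) - 1*(-7)) + X(10, -12))*(83/(-19)) = (((-4 + 15) - 1*(-7)) + ⅖)*(83/(-19)) = ((11 + 7) + ⅖)*(83*(-1/19)) = (18 + ⅖)*(-83/19) = (92/5)*(-83/19) = -7636/95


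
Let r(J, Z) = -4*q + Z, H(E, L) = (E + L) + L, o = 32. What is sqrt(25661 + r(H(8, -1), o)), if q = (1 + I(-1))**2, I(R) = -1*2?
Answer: sqrt(25689) ≈ 160.28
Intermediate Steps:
I(R) = -2
H(E, L) = E + 2*L
q = 1 (q = (1 - 2)**2 = (-1)**2 = 1)
r(J, Z) = -4 + Z (r(J, Z) = -4*1 + Z = -4 + Z)
sqrt(25661 + r(H(8, -1), o)) = sqrt(25661 + (-4 + 32)) = sqrt(25661 + 28) = sqrt(25689)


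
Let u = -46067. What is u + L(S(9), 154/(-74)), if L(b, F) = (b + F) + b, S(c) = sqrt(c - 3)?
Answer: -1704556/37 + 2*sqrt(6) ≈ -46064.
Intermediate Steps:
S(c) = sqrt(-3 + c)
L(b, F) = F + 2*b (L(b, F) = (F + b) + b = F + 2*b)
u + L(S(9), 154/(-74)) = -46067 + (154/(-74) + 2*sqrt(-3 + 9)) = -46067 + (154*(-1/74) + 2*sqrt(6)) = -46067 + (-77/37 + 2*sqrt(6)) = -1704556/37 + 2*sqrt(6)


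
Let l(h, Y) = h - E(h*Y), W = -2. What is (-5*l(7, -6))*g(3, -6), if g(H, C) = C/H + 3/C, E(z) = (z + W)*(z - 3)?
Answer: -49325/2 ≈ -24663.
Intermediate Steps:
E(z) = (-3 + z)*(-2 + z) (E(z) = (z - 2)*(z - 3) = (-2 + z)*(-3 + z) = (-3 + z)*(-2 + z))
g(H, C) = 3/C + C/H
l(h, Y) = -6 + h - Y²*h² + 5*Y*h (l(h, Y) = h - (6 + (h*Y)² - 5*h*Y) = h - (6 + (Y*h)² - 5*Y*h) = h - (6 + Y²*h² - 5*Y*h) = h + (-6 - Y²*h² + 5*Y*h) = -6 + h - Y²*h² + 5*Y*h)
(-5*l(7, -6))*g(3, -6) = (-5*(-6 + 7 - 1*(-6)²*7² + 5*(-6)*7))*(3/(-6) - 6/3) = (-5*(-6 + 7 - 1*36*49 - 210))*(3*(-⅙) - 6*⅓) = (-5*(-6 + 7 - 1764 - 210))*(-½ - 2) = -5*(-1973)*(-5/2) = 9865*(-5/2) = -49325/2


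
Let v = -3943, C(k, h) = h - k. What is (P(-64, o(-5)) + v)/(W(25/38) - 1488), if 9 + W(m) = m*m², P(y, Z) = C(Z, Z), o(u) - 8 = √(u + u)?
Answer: 216360296/82127759 ≈ 2.6344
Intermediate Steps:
o(u) = 8 + √2*√u (o(u) = 8 + √(u + u) = 8 + √(2*u) = 8 + √2*√u)
P(y, Z) = 0 (P(y, Z) = Z - Z = 0)
W(m) = -9 + m³ (W(m) = -9 + m*m² = -9 + m³)
(P(-64, o(-5)) + v)/(W(25/38) - 1488) = (0 - 3943)/((-9 + (25/38)³) - 1488) = -3943/((-9 + (25*(1/38))³) - 1488) = -3943/((-9 + (25/38)³) - 1488) = -3943/((-9 + 15625/54872) - 1488) = -3943/(-478223/54872 - 1488) = -3943/(-82127759/54872) = -3943*(-54872/82127759) = 216360296/82127759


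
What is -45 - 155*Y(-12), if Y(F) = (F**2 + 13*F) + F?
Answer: 3675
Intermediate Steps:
Y(F) = F**2 + 14*F
-45 - 155*Y(-12) = -45 - (-1860)*(14 - 12) = -45 - (-1860)*2 = -45 - 155*(-24) = -45 + 3720 = 3675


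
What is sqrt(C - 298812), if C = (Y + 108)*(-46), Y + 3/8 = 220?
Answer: I*sqrt(1255531)/2 ≈ 560.25*I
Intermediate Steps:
Y = 1757/8 (Y = -3/8 + 220 = 1757/8 ≈ 219.63)
C = -60283/4 (C = (1757/8 + 108)*(-46) = (2621/8)*(-46) = -60283/4 ≈ -15071.)
sqrt(C - 298812) = sqrt(-60283/4 - 298812) = sqrt(-1255531/4) = I*sqrt(1255531)/2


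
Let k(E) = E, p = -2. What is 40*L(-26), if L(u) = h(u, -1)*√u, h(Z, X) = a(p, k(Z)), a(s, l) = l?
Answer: -1040*I*√26 ≈ -5303.0*I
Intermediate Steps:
h(Z, X) = Z
L(u) = u^(3/2) (L(u) = u*√u = u^(3/2))
40*L(-26) = 40*(-26)^(3/2) = 40*(-26*I*√26) = -1040*I*√26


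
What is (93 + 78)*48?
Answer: 8208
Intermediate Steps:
(93 + 78)*48 = 171*48 = 8208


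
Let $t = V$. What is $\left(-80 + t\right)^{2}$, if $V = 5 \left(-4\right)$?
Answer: $10000$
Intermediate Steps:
$V = -20$
$t = -20$
$\left(-80 + t\right)^{2} = \left(-80 - 20\right)^{2} = \left(-100\right)^{2} = 10000$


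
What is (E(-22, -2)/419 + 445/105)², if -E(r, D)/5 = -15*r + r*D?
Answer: 3916441/77422401 ≈ 0.050585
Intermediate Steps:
E(r, D) = 75*r - 5*D*r (E(r, D) = -5*(-15*r + r*D) = -5*(-15*r + D*r) = 75*r - 5*D*r)
(E(-22, -2)/419 + 445/105)² = ((5*(-22)*(15 - 1*(-2)))/419 + 445/105)² = ((5*(-22)*(15 + 2))*(1/419) + 445*(1/105))² = ((5*(-22)*17)*(1/419) + 89/21)² = (-1870*1/419 + 89/21)² = (-1870/419 + 89/21)² = (-1979/8799)² = 3916441/77422401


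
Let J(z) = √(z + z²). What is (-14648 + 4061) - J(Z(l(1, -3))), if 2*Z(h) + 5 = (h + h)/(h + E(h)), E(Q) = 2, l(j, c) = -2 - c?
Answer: -10587 - √91/6 ≈ -10589.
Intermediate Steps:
Z(h) = -5/2 + h/(2 + h) (Z(h) = -5/2 + ((h + h)/(h + 2))/2 = -5/2 + ((2*h)/(2 + h))/2 = -5/2 + (2*h/(2 + h))/2 = -5/2 + h/(2 + h))
(-14648 + 4061) - J(Z(l(1, -3))) = (-14648 + 4061) - √(((-10 - 3*(-2 - 1*(-3)))/(2*(2 + (-2 - 1*(-3)))))*(1 + (-10 - 3*(-2 - 1*(-3)))/(2*(2 + (-2 - 1*(-3)))))) = -10587 - √(((-10 - 3*(-2 + 3))/(2*(2 + (-2 + 3))))*(1 + (-10 - 3*(-2 + 3))/(2*(2 + (-2 + 3))))) = -10587 - √(((-10 - 3*1)/(2*(2 + 1)))*(1 + (-10 - 3*1)/(2*(2 + 1)))) = -10587 - √(((½)*(-10 - 3)/3)*(1 + (½)*(-10 - 3)/3)) = -10587 - √(((½)*(⅓)*(-13))*(1 + (½)*(⅓)*(-13))) = -10587 - √(-13*(1 - 13/6)/6) = -10587 - √(-13/6*(-7/6)) = -10587 - √(91/36) = -10587 - √91/6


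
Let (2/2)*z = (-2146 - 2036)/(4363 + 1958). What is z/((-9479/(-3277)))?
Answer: -4568138/19972253 ≈ -0.22872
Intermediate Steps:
z = -1394/2107 (z = (-2146 - 2036)/(4363 + 1958) = -4182/6321 = -4182*1/6321 = -1394/2107 ≈ -0.66160)
z/((-9479/(-3277))) = -1394/(2107*((-9479/(-3277)))) = -1394/(2107*((-9479*(-1/3277)))) = -1394/(2107*9479/3277) = -1394/2107*3277/9479 = -4568138/19972253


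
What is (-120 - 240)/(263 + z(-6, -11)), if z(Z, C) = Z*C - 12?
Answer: -360/317 ≈ -1.1356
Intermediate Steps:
z(Z, C) = -12 + C*Z (z(Z, C) = C*Z - 12 = -12 + C*Z)
(-120 - 240)/(263 + z(-6, -11)) = (-120 - 240)/(263 + (-12 - 11*(-6))) = -360/(263 + (-12 + 66)) = -360/(263 + 54) = -360/317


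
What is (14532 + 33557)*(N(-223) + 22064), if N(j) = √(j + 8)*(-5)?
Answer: 1061035696 - 240445*I*√215 ≈ 1.061e+9 - 3.5256e+6*I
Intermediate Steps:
N(j) = -5*√(8 + j) (N(j) = √(8 + j)*(-5) = -5*√(8 + j))
(14532 + 33557)*(N(-223) + 22064) = (14532 + 33557)*(-5*√(8 - 223) + 22064) = 48089*(-5*I*√215 + 22064) = 48089*(22064 - 5*I*√215) = 1061035696 - 240445*I*√215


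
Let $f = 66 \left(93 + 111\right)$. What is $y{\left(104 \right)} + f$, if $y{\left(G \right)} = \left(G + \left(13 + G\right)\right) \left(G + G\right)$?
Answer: $59432$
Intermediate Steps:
$f = 13464$ ($f = 66 \cdot 204 = 13464$)
$y{\left(G \right)} = 2 G \left(13 + 2 G\right)$ ($y{\left(G \right)} = \left(13 + 2 G\right) 2 G = 2 G \left(13 + 2 G\right)$)
$y{\left(104 \right)} + f = 2 \cdot 104 \left(13 + 2 \cdot 104\right) + 13464 = 2 \cdot 104 \left(13 + 208\right) + 13464 = 2 \cdot 104 \cdot 221 + 13464 = 45968 + 13464 = 59432$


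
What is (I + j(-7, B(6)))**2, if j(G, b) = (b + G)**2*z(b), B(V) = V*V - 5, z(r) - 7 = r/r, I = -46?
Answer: 20811844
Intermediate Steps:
z(r) = 8 (z(r) = 7 + r/r = 7 + 1 = 8)
B(V) = -5 + V**2 (B(V) = V**2 - 5 = -5 + V**2)
j(G, b) = 8*(G + b)**2 (j(G, b) = (b + G)**2*8 = (G + b)**2*8 = 8*(G + b)**2)
(I + j(-7, B(6)))**2 = (-46 + 8*(-7 + (-5 + 6**2))**2)**2 = (-46 + 8*(-7 + (-5 + 36))**2)**2 = (-46 + 8*(-7 + 31)**2)**2 = (-46 + 8*24**2)**2 = (-46 + 8*576)**2 = (-46 + 4608)**2 = 4562**2 = 20811844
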